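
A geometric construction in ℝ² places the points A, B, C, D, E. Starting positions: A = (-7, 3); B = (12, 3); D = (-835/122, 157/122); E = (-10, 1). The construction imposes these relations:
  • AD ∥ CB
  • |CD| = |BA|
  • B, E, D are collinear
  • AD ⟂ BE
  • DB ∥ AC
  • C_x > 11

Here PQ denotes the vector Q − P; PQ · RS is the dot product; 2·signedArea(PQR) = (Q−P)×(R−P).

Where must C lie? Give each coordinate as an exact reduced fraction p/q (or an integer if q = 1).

1. C_x = 1445/122  [AD ∥ CB ∩ DB ∥ AC]
2. C_y = 575/122  [AD ∥ CB ∩ DB ∥ AC]
   → C = (1445/122, 575/122)

C = (1445/122, 575/122)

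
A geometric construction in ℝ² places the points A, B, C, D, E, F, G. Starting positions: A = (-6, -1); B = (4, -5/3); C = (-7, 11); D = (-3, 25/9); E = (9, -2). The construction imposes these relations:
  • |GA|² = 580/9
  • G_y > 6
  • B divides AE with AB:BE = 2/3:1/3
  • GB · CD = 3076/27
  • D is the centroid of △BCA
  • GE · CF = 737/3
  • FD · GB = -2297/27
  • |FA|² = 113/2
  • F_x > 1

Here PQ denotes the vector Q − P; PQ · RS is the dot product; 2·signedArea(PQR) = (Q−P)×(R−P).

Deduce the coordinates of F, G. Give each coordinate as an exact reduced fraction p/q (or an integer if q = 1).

1. G_x = -20/3  [line -4·x + 74/9·y + -758/9 = 0 ∩ |GA|² = 580/9]
2. G_y = 7  [line -4·x + 74/9·y + -758/9 = 0 ∩ |GA|² = 580/9]
   → G = (-20/3, 7)
3. F_x = 3/2  [FD · GB = -2297/27 ∩ GE · CF = 737/3]
4. F_y = -3/2  [FD · GB = -2297/27 ∩ GE · CF = 737/3]
   → F = (3/2, -3/2)

F = (3/2, -3/2)
G = (-20/3, 7)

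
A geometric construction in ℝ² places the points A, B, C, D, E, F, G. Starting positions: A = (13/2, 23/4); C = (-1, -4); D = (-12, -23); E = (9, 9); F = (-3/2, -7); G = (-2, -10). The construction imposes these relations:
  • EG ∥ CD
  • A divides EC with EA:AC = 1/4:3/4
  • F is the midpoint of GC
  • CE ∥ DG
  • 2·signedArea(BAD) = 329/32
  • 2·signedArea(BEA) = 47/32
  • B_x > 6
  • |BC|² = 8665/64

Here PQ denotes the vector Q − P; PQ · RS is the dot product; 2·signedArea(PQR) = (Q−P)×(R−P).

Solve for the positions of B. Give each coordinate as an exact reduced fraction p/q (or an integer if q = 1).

1. B_x = 51/8  [2·signedArea(BEA) = 47/32 ∩ 2·signedArea(BAD) = 329/32]
2. B_y = 5  [2·signedArea(BEA) = 47/32 ∩ 2·signedArea(BAD) = 329/32]
   → B = (51/8, 5)

B = (51/8, 5)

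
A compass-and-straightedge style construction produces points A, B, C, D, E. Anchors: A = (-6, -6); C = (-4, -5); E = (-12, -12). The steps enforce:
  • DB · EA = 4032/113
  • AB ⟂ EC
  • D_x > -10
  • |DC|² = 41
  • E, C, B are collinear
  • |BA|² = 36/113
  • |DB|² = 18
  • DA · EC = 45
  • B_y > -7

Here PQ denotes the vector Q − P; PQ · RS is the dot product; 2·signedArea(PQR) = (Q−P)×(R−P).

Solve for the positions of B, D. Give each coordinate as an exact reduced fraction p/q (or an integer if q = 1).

1. B_x = -636/113  [E, C, B are collinear ∩ AB ⟂ EC]
2. B_y = -726/113  [E, C, B are collinear ∩ AB ⟂ EC]
   → B = (-636/113, -726/113)
3. D_x = -9  [DB · EA = 4032/113 ∩ DA · EC = 45]
4. D_y = -9  [DB · EA = 4032/113 ∩ DA · EC = 45]
   → D = (-9, -9)

B = (-636/113, -726/113)
D = (-9, -9)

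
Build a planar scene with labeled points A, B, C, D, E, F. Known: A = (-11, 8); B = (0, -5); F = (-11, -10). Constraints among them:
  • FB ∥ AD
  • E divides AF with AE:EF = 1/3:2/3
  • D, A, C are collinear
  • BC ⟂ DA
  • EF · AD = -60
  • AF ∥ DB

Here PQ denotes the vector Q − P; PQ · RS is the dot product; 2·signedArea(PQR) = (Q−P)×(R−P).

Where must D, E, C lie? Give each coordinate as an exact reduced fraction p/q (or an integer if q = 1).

1. D_x = 0  [AF ∥ DB ∩ FB ∥ AD]
2. D_y = 13  [AF ∥ DB ∩ FB ∥ AD]
   → D = (0, 13)
3. E_x = -11  [E divides AF with AE:EF = 1/3:2/3]
4. E_y = 2  [E divides AF with AE:EF = 1/3:2/3]
   → E = (-11, 2)
5. C_x = -495/73  [D, A, C are collinear ∩ BC ⟂ DA]
6. C_y = 724/73  [D, A, C are collinear ∩ BC ⟂ DA]
   → C = (-495/73, 724/73)

C = (-495/73, 724/73)
D = (0, 13)
E = (-11, 2)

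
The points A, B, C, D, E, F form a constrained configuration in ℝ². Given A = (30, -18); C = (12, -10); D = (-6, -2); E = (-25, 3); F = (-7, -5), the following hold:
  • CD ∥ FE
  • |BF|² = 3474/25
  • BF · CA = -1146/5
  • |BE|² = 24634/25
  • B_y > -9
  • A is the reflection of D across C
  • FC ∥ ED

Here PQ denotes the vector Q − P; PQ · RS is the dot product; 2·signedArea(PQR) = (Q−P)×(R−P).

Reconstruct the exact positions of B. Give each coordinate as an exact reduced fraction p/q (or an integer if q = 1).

B = (22/5, -8)

1. B_x = 22/5  [line -18·x + 8·y + 716/5 = 0 ∩ |BE|² = 24634/25]
2. B_y = -8  [line -18·x + 8·y + 716/5 = 0 ∩ |BE|² = 24634/25]
   → B = (22/5, -8)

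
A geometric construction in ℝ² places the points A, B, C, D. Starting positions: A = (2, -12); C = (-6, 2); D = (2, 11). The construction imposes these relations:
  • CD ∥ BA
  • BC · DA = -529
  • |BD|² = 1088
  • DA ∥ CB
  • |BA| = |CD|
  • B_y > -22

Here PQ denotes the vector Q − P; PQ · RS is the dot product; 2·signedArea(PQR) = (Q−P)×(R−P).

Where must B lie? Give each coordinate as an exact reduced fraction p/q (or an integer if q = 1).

B = (-6, -21)

1. B_x = -6  [CD ∥ BA ∩ DA ∥ CB]
2. B_y = -21  [CD ∥ BA ∩ DA ∥ CB]
   → B = (-6, -21)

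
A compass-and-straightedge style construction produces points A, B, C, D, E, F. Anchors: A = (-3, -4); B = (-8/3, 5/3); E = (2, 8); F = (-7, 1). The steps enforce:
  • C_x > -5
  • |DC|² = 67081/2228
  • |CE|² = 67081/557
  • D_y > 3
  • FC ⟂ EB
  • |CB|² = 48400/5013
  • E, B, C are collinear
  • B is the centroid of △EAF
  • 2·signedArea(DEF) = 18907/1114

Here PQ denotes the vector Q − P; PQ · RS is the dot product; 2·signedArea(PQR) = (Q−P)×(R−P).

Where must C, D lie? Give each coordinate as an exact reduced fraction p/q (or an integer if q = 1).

1. C_x = -2512/557  [E, B, C are collinear ∩ FC ⟂ EB]
2. C_y = -465/557  [E, B, C are collinear ∩ FC ⟂ EB]
   → C = (-2512/557, -465/557)
3. D_x = -699/557  [line 7·x + -9·y + 45705/1114 = 0 ∩ |DC|² = 67081/2228]
4. D_y = 3991/1114  [line 7·x + -9·y + 45705/1114 = 0 ∩ |DC|² = 67081/2228]
   → D = (-699/557, 3991/1114)

C = (-2512/557, -465/557)
D = (-699/557, 3991/1114)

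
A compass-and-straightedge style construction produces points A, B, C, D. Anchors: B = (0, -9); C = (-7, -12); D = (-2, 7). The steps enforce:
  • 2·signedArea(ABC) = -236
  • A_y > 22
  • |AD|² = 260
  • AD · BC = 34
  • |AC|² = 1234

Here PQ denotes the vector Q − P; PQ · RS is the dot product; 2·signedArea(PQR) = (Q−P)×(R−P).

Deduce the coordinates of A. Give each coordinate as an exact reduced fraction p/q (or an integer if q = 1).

1. A_x = -4  [2·signedArea(ABC) = -236 ∩ AD · BC = 34]
2. A_y = 23  [2·signedArea(ABC) = -236 ∩ AD · BC = 34]
   → A = (-4, 23)

A = (-4, 23)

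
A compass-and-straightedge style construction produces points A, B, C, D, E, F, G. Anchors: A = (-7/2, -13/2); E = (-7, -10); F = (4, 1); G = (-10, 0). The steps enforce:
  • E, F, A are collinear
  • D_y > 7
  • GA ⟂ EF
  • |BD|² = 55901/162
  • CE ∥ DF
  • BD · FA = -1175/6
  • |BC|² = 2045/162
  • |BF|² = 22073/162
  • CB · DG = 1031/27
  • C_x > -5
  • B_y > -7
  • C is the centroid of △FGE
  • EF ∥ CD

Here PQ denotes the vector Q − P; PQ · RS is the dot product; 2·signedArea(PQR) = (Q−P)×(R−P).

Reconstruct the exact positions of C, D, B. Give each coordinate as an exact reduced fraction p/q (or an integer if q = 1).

1. C_x = -13/3  [C is the centroid of △FGE]
2. C_y = -3  [C is the centroid of △FGE]
   → C = (-13/3, -3)
3. D_x = 20/3  [CE ∥ DF ∩ EF ∥ CD]
4. D_y = 8  [CE ∥ DF ∩ EF ∥ CD]
   → D = (20/3, 8)
5. B_x = -89/18  [BD · FA = -1175/6 ∩ CB · DG = 1031/27]
6. B_y = -13/2  [BD · FA = -1175/6 ∩ CB · DG = 1031/27]
   → B = (-89/18, -13/2)

B = (-89/18, -13/2)
C = (-13/3, -3)
D = (20/3, 8)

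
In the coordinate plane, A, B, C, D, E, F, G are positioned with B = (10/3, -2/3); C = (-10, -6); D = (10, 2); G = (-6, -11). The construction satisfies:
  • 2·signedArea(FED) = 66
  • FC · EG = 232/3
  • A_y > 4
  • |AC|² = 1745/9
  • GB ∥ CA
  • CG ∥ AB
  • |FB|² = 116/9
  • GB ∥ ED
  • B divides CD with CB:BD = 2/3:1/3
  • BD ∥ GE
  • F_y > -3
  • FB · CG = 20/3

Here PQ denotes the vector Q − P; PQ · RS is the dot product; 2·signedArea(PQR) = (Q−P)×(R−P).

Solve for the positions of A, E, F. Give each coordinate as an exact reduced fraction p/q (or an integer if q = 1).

A = (-2/3, 13/3)
E = (2/3, -25/3)
F = (0, -2)

1. A_x = -2/3  [CG ∥ AB ∩ GB ∥ CA]
2. A_y = 13/3  [CG ∥ AB ∩ GB ∥ CA]
   → A = (-2/3, 13/3)
3. E_x = 2/3  [GB ∥ ED ∩ BD ∥ GE]
4. E_y = -25/3  [GB ∥ ED ∩ BD ∥ GE]
   → E = (2/3, -25/3)
5. F_x = 0  [2·signedArea(FED) = 66 ∩ FC · EG = 232/3]
6. F_y = -2  [2·signedArea(FED) = 66 ∩ FC · EG = 232/3]
   → F = (0, -2)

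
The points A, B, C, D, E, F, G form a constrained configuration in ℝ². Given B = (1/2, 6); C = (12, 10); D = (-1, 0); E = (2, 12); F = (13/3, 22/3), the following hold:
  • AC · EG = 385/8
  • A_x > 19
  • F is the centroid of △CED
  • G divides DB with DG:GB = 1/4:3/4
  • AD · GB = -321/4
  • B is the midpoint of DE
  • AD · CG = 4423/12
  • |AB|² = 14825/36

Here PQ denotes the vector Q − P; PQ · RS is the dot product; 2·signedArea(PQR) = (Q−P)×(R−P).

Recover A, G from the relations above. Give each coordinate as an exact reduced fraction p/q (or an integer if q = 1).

1. G_x = -5/8  [G divides DB with DG:GB = 1/4:3/4]
2. G_y = 3/2  [G divides DB with DG:GB = 1/4:3/4]
   → G = (-5/8, 3/2)
3. A_x = 59/3  [AD · CG = 4423/12 ∩ AD · GB = -321/4]
4. A_y = 38/3  [AD · CG = 4423/12 ∩ AD · GB = -321/4]
   → A = (59/3, 38/3)

A = (59/3, 38/3)
G = (-5/8, 3/2)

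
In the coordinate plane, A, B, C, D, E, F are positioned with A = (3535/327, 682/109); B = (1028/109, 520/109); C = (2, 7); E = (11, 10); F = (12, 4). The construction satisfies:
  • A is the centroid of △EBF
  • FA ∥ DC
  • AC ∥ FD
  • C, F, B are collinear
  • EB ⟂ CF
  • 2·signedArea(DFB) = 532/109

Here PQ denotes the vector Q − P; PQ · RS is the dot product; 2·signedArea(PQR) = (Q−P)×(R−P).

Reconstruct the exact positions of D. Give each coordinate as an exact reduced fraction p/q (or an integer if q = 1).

D = (1043/327, 517/109)

1. D_x = 1043/327  [FA ∥ DC ∩ AC ∥ FD]
2. D_y = 517/109  [FA ∥ DC ∩ AC ∥ FD]
   → D = (1043/327, 517/109)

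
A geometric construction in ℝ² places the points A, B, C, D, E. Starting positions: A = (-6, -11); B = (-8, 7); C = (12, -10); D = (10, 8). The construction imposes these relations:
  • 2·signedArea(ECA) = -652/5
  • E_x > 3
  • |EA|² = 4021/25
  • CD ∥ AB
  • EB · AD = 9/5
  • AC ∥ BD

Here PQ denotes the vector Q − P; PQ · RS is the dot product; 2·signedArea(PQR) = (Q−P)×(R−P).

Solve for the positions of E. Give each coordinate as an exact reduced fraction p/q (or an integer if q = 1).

E = (4, -16/5)

1. E_x = 4  [2·signedArea(ECA) = -652/5 ∩ EB · AD = 9/5]
2. E_y = -16/5  [2·signedArea(ECA) = -652/5 ∩ EB · AD = 9/5]
   → E = (4, -16/5)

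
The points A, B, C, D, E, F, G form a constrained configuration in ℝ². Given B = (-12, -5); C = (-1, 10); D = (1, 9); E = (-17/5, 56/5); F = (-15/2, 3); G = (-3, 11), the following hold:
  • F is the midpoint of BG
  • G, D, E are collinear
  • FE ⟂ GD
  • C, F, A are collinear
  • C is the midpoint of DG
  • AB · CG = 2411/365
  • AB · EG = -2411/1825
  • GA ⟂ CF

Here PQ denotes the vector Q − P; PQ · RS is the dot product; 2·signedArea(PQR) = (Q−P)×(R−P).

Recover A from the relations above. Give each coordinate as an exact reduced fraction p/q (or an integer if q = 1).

A = (-521/365, 3482/365)

1. A_x = -521/365  [C, F, A are collinear ∩ GA ⟂ CF]
2. A_y = 3482/365  [C, F, A are collinear ∩ GA ⟂ CF]
   → A = (-521/365, 3482/365)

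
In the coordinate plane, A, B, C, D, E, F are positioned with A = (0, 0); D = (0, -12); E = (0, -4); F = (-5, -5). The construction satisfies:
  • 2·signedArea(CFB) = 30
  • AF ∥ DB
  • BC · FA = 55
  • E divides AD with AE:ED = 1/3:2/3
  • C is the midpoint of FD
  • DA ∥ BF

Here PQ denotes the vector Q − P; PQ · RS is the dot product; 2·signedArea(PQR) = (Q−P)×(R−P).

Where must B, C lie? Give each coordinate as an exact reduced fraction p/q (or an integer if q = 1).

1. B_x = -5  [DA ∥ BF ∩ AF ∥ DB]
2. B_y = -17  [DA ∥ BF ∩ AF ∥ DB]
   → B = (-5, -17)
3. C_x = -5/2  [C is the midpoint of FD]
4. C_y = -17/2  [C is the midpoint of FD]
   → C = (-5/2, -17/2)

B = (-5, -17)
C = (-5/2, -17/2)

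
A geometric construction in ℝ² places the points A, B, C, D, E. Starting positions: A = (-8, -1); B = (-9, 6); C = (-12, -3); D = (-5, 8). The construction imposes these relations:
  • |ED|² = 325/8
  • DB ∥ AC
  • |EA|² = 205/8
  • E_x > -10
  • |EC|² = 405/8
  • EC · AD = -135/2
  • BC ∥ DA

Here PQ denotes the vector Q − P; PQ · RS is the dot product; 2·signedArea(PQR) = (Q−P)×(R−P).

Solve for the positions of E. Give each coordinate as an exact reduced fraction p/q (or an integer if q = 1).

1. E_x = -39/4  [line -3·x + -9·y + 9/2 = 0 ∩ |EC|² = 405/8]
2. E_y = 15/4  [line -3·x + -9·y + 9/2 = 0 ∩ |EC|² = 405/8]
   → E = (-39/4, 15/4)

E = (-39/4, 15/4)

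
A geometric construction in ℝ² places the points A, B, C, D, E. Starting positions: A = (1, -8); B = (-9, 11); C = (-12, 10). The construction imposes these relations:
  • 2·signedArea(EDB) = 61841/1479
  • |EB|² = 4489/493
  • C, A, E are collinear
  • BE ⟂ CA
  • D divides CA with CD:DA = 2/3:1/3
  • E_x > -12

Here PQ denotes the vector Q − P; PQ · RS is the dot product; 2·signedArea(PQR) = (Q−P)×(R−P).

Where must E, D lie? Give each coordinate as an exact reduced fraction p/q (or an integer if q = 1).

1. E_x = -5643/493  [C, A, E are collinear ∩ BE ⟂ CA]
2. E_y = 4552/493  [C, A, E are collinear ∩ BE ⟂ CA]
   → E = (-5643/493, 4552/493)
3. D_x = -10/3  [D divides CA with CD:DA = 2/3:1/3]
4. D_y = -2  [D divides CA with CD:DA = 2/3:1/3]
   → D = (-10/3, -2)

D = (-10/3, -2)
E = (-5643/493, 4552/493)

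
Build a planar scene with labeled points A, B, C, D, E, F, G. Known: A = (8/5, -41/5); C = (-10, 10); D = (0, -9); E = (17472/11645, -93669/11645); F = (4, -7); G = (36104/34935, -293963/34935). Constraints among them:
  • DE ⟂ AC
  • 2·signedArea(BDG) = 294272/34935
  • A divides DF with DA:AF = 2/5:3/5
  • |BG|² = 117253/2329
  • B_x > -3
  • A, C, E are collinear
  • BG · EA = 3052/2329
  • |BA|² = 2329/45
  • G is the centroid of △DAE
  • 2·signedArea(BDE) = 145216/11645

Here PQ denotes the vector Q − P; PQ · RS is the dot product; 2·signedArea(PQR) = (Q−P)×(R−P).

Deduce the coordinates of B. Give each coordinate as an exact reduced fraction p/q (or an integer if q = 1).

B = (-34/15, -32/15)

1. B_x = -34/15  [2·signedArea(BDG) = 294272/34935 ∩ 2·signedArea(BDE) = 145216/11645]
2. B_y = -32/15  [2·signedArea(BDG) = 294272/34935 ∩ 2·signedArea(BDE) = 145216/11645]
   → B = (-34/15, -32/15)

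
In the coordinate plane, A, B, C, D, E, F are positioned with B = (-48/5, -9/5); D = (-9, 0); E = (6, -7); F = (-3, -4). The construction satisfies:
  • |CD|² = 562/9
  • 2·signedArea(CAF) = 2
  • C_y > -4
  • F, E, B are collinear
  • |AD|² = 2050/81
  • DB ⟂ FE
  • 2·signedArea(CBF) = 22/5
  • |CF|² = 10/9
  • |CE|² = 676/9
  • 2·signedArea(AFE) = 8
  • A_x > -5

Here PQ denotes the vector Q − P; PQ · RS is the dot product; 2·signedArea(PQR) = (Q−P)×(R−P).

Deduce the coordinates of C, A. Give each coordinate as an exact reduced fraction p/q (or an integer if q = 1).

A = (-14/3, -23/9)
C = (-2, -11/3)

1. C_x = -2  [line 11/5·x + 33/5·y + 143/5 = 0 ∩ |CE|² = 676/9]
2. C_y = -11/3  [line 11/5·x + 33/5·y + 143/5 = 0 ∩ |CE|² = 676/9]
   → C = (-2, -11/3)
3. A_x = -14/3  [2·signedArea(AFE) = 8 ∩ 2·signedArea(CAF) = 2]
4. A_y = -23/9  [2·signedArea(AFE) = 8 ∩ 2·signedArea(CAF) = 2]
   → A = (-14/3, -23/9)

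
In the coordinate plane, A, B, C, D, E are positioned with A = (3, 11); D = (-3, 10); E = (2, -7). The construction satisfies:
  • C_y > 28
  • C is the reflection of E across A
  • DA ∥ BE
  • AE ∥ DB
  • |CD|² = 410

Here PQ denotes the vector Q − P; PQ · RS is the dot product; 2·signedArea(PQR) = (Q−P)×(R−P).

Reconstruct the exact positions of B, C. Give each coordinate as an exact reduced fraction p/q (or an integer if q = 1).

1. B_x = -4  [DA ∥ BE ∩ AE ∥ DB]
2. B_y = -8  [DA ∥ BE ∩ AE ∥ DB]
   → B = (-4, -8)
3. C_x = 4  [C is the reflection of E across A]
4. C_y = 29  [C is the reflection of E across A]
   → C = (4, 29)

B = (-4, -8)
C = (4, 29)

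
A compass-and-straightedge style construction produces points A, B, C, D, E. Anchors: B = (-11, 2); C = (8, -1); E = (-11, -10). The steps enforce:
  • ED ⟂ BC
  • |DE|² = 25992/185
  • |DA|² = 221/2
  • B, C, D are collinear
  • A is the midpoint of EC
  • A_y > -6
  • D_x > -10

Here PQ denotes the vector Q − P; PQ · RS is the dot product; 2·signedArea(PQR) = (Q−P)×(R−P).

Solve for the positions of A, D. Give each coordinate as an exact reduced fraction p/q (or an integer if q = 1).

A = (-3/2, -11/2)
D = (-1693/185, 316/185)

1. A_x = -3/2  [A is the midpoint of EC]
2. A_y = -11/2  [A is the midpoint of EC]
   → A = (-3/2, -11/2)
3. D_x = -1693/185  [B, C, D are collinear ∩ ED ⟂ BC]
4. D_y = 316/185  [B, C, D are collinear ∩ ED ⟂ BC]
   → D = (-1693/185, 316/185)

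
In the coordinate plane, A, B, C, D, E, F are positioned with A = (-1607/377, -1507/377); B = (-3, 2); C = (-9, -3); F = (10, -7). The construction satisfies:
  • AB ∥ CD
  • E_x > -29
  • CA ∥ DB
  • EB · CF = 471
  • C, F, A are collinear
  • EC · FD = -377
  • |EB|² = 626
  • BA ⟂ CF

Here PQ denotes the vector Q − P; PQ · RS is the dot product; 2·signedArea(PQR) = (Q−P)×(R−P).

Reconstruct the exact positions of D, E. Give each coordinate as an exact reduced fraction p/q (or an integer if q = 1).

D = (-2917/377, 1130/377)
E = (-28, 1)

1. D_x = -2917/377  [CA ∥ DB ∩ AB ∥ CD]
2. D_y = 1130/377  [CA ∥ DB ∩ AB ∥ CD]
   → D = (-2917/377, 1130/377)
3. E_x = -28  [EC · FD = -377 ∩ EB · CF = 471]
4. E_y = 1  [EC · FD = -377 ∩ EB · CF = 471]
   → E = (-28, 1)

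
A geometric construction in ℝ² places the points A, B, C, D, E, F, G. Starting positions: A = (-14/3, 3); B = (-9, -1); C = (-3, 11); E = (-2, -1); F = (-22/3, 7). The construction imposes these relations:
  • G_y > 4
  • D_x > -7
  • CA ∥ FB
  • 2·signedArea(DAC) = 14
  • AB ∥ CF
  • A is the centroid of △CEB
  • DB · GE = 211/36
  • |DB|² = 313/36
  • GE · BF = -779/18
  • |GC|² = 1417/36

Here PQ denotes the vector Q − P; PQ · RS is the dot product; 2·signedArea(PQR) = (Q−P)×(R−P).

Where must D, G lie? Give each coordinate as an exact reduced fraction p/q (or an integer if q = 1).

D = (-41/6, 1)
G = (-29/6, 5)

1. D_x = -41/6  [line -8·x + 5/3·y + -169/3 = 0 ∩ |DB|² = 313/36]
2. D_y = 1  [line -8·x + 5/3·y + -169/3 = 0 ∩ |DB|² = 313/36]
   → D = (-41/6, 1)
3. G_x = -29/6  [GE · BF = -779/18 ∩ DB · GE = 211/36]
4. G_y = 5  [GE · BF = -779/18 ∩ DB · GE = 211/36]
   → G = (-29/6, 5)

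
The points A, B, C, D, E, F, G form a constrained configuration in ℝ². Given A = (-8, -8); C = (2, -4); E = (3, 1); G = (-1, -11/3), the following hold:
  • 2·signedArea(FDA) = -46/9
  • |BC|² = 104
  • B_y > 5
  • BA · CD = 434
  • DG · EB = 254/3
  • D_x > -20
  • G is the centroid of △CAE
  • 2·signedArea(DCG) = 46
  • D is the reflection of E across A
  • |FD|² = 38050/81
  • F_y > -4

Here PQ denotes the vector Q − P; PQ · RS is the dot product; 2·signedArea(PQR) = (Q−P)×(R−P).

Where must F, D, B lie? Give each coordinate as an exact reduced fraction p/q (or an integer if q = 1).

B = (4, 6)
D = (-19, -17)
F = (-2, -32/9)

1. D_x = -19  [D is the reflection of E across A]
2. D_y = -17  [D is the reflection of E across A]
   → D = (-19, -17)
3. B_x = 4  [BA · CD = 434 ∩ DG · EB = 254/3]
4. B_y = 6  [BA · CD = 434 ∩ DG · EB = 254/3]
   → B = (4, 6)
5. F_x = -2  [line -9·x + 11·y + 190/9 = 0 ∩ |FD|² = 38050/81]
6. F_y = -32/9  [line -9·x + 11·y + 190/9 = 0 ∩ |FD|² = 38050/81]
   → F = (-2, -32/9)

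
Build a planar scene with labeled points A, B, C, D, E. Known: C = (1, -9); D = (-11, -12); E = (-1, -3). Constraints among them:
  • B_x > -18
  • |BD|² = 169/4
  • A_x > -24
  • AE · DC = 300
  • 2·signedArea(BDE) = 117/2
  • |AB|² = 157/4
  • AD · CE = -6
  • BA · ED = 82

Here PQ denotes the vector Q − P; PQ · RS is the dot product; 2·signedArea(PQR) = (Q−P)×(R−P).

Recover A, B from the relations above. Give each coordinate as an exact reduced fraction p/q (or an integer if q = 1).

1. A_x = -23  [AE · DC = 300 ∩ AD · CE = -6]
2. A_y = -15  [AE · DC = 300 ∩ AD · CE = -6]
   → A = (-23, -15)
3. B_x = -35/2  [2·signedArea(BDE) = 117/2 ∩ BA · ED = 82]
4. B_y = -12  [2·signedArea(BDE) = 117/2 ∩ BA · ED = 82]
   → B = (-35/2, -12)

A = (-23, -15)
B = (-35/2, -12)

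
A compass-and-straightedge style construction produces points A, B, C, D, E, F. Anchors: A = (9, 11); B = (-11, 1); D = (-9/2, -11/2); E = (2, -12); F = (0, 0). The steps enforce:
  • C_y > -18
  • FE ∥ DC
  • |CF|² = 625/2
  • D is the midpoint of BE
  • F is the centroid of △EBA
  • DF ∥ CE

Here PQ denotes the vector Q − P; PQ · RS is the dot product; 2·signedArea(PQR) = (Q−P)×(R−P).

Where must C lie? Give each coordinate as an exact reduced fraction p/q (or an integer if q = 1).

C = (-5/2, -35/2)

1. C_x = -5/2  [DF ∥ CE ∩ FE ∥ DC]
2. C_y = -35/2  [DF ∥ CE ∩ FE ∥ DC]
   → C = (-5/2, -35/2)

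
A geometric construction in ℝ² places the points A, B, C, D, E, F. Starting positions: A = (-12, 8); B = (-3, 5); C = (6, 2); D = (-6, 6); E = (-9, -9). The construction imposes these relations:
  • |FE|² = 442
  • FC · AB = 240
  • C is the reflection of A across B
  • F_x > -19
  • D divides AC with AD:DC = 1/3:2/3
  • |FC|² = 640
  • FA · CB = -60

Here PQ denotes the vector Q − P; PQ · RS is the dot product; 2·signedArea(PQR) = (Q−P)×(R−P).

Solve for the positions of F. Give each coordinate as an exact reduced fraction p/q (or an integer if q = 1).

1. F_x = -18  [line -9·x + 3·y + -192 = 0 ∩ |FC|² = 640]
2. F_y = 10  [line -9·x + 3·y + -192 = 0 ∩ |FC|² = 640]
   → F = (-18, 10)

F = (-18, 10)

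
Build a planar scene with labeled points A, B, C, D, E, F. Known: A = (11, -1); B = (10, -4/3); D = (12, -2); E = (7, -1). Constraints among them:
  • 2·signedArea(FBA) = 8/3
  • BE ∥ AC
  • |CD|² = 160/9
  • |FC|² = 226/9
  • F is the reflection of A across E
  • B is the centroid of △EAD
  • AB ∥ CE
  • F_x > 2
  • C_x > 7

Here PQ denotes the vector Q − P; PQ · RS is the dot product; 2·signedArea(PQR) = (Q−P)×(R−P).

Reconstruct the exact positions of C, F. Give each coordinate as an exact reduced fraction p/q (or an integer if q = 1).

1. C_x = 8  [AB ∥ CE ∩ BE ∥ AC]
2. C_y = -2/3  [AB ∥ CE ∩ BE ∥ AC]
   → C = (8, -2/3)
3. F_x = 3  [F is the reflection of A across E]
4. F_y = -1  [F is the reflection of A across E]
   → F = (3, -1)

C = (8, -2/3)
F = (3, -1)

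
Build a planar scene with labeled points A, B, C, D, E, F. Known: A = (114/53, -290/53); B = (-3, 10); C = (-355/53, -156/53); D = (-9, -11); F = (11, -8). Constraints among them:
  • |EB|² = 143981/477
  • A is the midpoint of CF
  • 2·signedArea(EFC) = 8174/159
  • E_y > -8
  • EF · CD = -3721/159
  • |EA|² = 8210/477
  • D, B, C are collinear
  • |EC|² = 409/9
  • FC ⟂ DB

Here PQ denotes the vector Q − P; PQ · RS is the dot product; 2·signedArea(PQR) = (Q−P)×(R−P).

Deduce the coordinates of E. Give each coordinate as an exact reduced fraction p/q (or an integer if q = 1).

1. E_x = -83/53  [line 122/53·x + 427/53·y + 9943/159 = 0 ∩ |EA|² = 8210/477]
2. E_y = -1163/159  [line 122/53·x + 427/53·y + 9943/159 = 0 ∩ |EA|² = 8210/477]
   → E = (-83/53, -1163/159)

E = (-83/53, -1163/159)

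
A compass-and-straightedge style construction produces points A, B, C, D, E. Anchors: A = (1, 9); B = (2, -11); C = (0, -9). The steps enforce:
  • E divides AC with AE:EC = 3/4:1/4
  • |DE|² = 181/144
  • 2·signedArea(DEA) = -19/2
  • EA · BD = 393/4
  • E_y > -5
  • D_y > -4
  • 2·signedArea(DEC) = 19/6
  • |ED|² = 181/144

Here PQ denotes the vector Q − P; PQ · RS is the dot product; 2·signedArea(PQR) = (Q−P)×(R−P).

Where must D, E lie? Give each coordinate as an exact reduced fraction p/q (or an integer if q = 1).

1. E_x = 1/4  [E divides AC with AE:EC = 3/4:1/4]
2. E_y = -9/2  [E divides AC with AE:EC = 3/4:1/4]
   → E = (1/4, -9/2)
3. D_x = 1  [2·signedArea(DEA) = -19/2 ∩ EA · BD = 393/4]
4. D_y = -11/3  [2·signedArea(DEA) = -19/2 ∩ EA · BD = 393/4]
   → D = (1, -11/3)

D = (1, -11/3)
E = (1/4, -9/2)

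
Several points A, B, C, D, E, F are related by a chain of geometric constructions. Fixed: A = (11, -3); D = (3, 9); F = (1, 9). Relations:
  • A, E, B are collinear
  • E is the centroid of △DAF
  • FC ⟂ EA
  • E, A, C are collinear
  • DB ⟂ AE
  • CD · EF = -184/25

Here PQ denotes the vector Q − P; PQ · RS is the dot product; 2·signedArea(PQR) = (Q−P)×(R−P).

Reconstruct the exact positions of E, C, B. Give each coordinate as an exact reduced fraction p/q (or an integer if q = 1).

1. E_x = 5  [E is the centroid of △DAF]
2. E_y = 5  [E is the centroid of △DAF]
   → E = (5, 5)
3. C_x = 41/25  [E, A, C are collinear ∩ FC ⟂ EA]
4. C_y = 237/25  [E, A, C are collinear ∩ FC ⟂ EA]
   → C = (41/25, 237/25)
5. B_x = 59/25  [A, E, B are collinear ∩ DB ⟂ AE]
6. B_y = 213/25  [A, E, B are collinear ∩ DB ⟂ AE]
   → B = (59/25, 213/25)

B = (59/25, 213/25)
C = (41/25, 237/25)
E = (5, 5)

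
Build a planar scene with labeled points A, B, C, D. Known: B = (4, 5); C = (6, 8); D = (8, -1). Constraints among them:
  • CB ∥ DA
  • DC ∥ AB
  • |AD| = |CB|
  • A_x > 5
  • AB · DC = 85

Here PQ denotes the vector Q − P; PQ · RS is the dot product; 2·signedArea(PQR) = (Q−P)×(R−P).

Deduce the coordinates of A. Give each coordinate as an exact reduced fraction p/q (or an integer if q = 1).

A = (6, -4)

1. A_x = 6  [DC ∥ AB ∩ CB ∥ DA]
2. A_y = -4  [DC ∥ AB ∩ CB ∥ DA]
   → A = (6, -4)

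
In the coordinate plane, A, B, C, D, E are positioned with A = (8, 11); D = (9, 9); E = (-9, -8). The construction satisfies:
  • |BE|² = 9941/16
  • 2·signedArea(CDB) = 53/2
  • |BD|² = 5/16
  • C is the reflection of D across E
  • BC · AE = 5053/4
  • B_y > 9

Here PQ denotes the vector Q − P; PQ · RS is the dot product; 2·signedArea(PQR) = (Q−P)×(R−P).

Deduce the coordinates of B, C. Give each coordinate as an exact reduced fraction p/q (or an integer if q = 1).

B = (35/4, 19/2)
C = (-27, -25)

1. C_x = -27  [C is the reflection of D across E]
2. C_y = -25  [C is the reflection of D across E]
   → C = (-27, -25)
3. B_x = 35/4  [BC · AE = 5053/4 ∩ 2·signedArea(CDB) = 53/2]
4. B_y = 19/2  [BC · AE = 5053/4 ∩ 2·signedArea(CDB) = 53/2]
   → B = (35/4, 19/2)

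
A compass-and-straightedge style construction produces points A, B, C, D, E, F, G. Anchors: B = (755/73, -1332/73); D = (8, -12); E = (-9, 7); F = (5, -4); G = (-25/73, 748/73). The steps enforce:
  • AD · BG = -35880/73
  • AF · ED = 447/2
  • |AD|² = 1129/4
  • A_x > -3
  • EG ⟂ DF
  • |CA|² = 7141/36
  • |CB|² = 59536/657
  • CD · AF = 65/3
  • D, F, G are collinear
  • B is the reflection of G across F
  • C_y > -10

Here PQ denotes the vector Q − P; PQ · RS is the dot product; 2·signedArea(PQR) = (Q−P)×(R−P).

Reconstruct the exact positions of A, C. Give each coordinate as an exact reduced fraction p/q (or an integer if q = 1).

1. A_x = -2  [AF · ED = 447/2 ∩ AD · BG = -35880/73]
2. A_y = 3/2  [AF · ED = 447/2 ∩ AD · BG = -35880/73]
   → A = (-2, 3/2)
3. C_x = 7  [line -7·x + 11/2·y + 301/3 = 0 ∩ |CB|² = 59536/657]
4. C_y = -28/3  [line -7·x + 11/2·y + 301/3 = 0 ∩ |CB|² = 59536/657]
   → C = (7, -28/3)

A = (-2, 3/2)
C = (7, -28/3)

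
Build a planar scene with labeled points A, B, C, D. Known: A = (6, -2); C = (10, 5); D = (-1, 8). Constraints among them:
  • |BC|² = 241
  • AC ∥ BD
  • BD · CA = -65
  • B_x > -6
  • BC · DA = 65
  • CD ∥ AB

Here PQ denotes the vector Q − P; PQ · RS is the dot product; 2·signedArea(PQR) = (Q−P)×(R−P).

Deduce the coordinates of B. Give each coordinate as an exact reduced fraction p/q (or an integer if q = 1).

B = (-5, 1)

1. B_x = -5  [AC ∥ BD ∩ CD ∥ AB]
2. B_y = 1  [AC ∥ BD ∩ CD ∥ AB]
   → B = (-5, 1)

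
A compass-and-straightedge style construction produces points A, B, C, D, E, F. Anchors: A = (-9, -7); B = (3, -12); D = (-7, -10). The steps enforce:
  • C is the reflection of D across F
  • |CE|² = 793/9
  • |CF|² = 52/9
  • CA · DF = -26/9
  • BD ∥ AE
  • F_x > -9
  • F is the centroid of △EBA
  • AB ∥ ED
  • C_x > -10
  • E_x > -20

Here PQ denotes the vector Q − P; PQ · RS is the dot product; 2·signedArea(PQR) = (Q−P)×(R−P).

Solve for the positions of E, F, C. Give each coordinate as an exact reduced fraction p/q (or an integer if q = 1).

1. E_x = -19  [AB ∥ ED ∩ BD ∥ AE]
2. E_y = -5  [AB ∥ ED ∩ BD ∥ AE]
   → E = (-19, -5)
3. F_x = -25/3  [F is the centroid of △EBA]
4. F_y = -8  [F is the centroid of △EBA]
   → F = (-25/3, -8)
5. C_x = -29/3  [C is the reflection of D across F]
6. C_y = -6  [C is the reflection of D across F]
   → C = (-29/3, -6)

C = (-29/3, -6)
E = (-19, -5)
F = (-25/3, -8)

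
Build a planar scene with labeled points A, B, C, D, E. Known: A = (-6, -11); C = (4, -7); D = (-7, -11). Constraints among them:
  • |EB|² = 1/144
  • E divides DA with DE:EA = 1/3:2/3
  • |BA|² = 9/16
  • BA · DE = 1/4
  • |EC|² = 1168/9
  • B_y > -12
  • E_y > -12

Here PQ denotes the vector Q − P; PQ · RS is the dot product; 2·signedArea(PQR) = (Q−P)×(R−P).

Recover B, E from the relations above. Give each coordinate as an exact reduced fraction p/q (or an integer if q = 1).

1. E_x = -20/3  [E divides DA with DE:EA = 1/3:2/3]
2. E_y = -11  [E divides DA with DE:EA = 1/3:2/3]
   → E = (-20/3, -11)
3. B_x = -27/4  [BA · DE = 1/4]
4. B_y = -11  [|BA|² = 9/16]
   → B = (-27/4, -11)

B = (-27/4, -11)
E = (-20/3, -11)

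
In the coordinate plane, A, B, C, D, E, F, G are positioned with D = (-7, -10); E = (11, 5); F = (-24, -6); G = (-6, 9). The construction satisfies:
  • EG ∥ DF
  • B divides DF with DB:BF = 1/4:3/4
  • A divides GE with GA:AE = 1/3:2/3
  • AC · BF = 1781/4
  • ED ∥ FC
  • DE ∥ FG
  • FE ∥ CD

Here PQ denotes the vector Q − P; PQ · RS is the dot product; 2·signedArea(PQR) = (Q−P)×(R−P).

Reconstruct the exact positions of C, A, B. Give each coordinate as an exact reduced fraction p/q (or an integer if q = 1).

A = (-1/3, 23/3)
B = (-45/4, -9)
C = (-42, -21)

1. C_x = -42  [FE ∥ CD ∩ ED ∥ FC]
2. C_y = -21  [FE ∥ CD ∩ ED ∥ FC]
   → C = (-42, -21)
3. A_x = -1/3  [A divides GE with GA:AE = 1/3:2/3]
4. A_y = 23/3  [A divides GE with GA:AE = 1/3:2/3]
   → A = (-1/3, 23/3)
5. B_x = -45/4  [B divides DF with DB:BF = 1/4:3/4]
6. B_y = -9  [B divides DF with DB:BF = 1/4:3/4]
   → B = (-45/4, -9)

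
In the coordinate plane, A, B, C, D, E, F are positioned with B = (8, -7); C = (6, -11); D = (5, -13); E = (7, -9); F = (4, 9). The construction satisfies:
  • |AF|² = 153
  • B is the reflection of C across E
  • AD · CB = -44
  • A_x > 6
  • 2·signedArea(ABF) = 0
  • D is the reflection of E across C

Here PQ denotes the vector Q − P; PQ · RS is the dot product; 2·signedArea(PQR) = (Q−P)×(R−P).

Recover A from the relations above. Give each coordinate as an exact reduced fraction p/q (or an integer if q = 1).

A = (7, -3)

1. A_x = 7  [2·signedArea(ABF) = 0 ∩ AD · CB = -44]
2. A_y = -3  [2·signedArea(ABF) = 0 ∩ AD · CB = -44]
   → A = (7, -3)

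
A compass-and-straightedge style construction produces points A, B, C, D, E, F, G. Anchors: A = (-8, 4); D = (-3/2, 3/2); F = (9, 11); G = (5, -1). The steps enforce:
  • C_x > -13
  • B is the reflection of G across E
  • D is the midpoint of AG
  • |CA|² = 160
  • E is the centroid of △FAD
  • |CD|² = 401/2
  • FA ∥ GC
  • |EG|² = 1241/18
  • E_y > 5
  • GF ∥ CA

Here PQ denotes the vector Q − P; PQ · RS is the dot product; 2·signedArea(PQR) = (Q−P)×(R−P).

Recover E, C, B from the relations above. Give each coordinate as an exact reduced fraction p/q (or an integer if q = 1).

1. E_x = -1/6  [E is the centroid of △FAD]
2. E_y = 11/2  [E is the centroid of △FAD]
   → E = (-1/6, 11/2)
3. C_x = -12  [GF ∥ CA ∩ FA ∥ GC]
4. C_y = -8  [GF ∥ CA ∩ FA ∥ GC]
   → C = (-12, -8)
5. B_x = -16/3  [B is the reflection of G across E]
6. B_y = 12  [B is the reflection of G across E]
   → B = (-16/3, 12)

B = (-16/3, 12)
C = (-12, -8)
E = (-1/6, 11/2)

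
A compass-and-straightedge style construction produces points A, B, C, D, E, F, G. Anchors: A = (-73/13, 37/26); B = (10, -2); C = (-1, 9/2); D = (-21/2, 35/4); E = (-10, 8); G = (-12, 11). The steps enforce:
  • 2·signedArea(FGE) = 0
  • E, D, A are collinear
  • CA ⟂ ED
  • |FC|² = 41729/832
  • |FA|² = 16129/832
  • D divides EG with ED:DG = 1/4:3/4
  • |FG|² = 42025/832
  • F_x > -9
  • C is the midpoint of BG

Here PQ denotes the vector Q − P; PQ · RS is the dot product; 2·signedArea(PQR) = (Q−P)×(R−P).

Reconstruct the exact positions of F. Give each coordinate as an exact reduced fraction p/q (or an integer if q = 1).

F = (-419/52, 529/104)

1. F_x = -419/52  [line 3·x + 2·y + 14 = 0 ∩ |FG|² = 42025/832]
2. F_y = 529/104  [line 3·x + 2·y + 14 = 0 ∩ |FG|² = 42025/832]
   → F = (-419/52, 529/104)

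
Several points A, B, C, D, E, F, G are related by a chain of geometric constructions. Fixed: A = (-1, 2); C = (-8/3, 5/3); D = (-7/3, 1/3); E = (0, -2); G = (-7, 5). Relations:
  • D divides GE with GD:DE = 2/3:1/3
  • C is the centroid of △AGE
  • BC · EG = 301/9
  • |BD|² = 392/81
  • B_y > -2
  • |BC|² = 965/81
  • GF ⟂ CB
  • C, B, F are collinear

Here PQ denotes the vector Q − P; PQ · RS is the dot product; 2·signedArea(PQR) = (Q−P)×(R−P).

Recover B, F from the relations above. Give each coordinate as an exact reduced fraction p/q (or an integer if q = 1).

1. B_x = -7/9  [line 7·x + -7·y + -28/9 = 0 ∩ |BD|² = 392/81]
2. B_y = -11/9  [line 7·x + -7·y + -28/9 = 0 ∩ |BD|² = 392/81]
   → B = (-7/9, -11/9)
3. F_x = -5299/965  [C, B, F are collinear ∩ GF ⟂ CB]
4. F_y = 5777/965  [C, B, F are collinear ∩ GF ⟂ CB]
   → F = (-5299/965, 5777/965)

B = (-7/9, -11/9)
F = (-5299/965, 5777/965)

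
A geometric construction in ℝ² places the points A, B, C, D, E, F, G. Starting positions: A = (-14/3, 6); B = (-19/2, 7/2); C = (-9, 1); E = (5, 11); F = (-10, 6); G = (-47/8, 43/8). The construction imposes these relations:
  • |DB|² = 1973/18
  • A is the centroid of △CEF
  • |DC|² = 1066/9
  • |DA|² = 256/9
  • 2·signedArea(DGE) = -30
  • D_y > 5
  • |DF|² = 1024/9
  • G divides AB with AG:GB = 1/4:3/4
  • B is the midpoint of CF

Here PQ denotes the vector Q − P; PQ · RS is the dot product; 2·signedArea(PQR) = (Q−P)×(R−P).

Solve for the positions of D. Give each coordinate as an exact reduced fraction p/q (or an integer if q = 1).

1. D_x = 2/3  [line -45/8·x + 87/8·y + -123/2 = 0 ∩ |DA|² = 256/9]
2. D_y = 6  [line -45/8·x + 87/8·y + -123/2 = 0 ∩ |DA|² = 256/9]
   → D = (2/3, 6)

D = (2/3, 6)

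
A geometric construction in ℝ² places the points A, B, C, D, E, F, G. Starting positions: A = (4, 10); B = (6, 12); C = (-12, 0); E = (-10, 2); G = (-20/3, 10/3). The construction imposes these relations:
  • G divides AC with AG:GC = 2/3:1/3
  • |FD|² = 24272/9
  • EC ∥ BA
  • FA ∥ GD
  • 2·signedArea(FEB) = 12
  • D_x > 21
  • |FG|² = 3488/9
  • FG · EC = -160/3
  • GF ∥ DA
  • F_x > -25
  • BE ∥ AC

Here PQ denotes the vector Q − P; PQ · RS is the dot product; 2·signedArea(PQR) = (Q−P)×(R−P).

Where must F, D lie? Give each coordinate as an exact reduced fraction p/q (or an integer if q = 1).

D = (64/3, 58/3)
F = (-24, -6)

1. F_x = -24  [2·signedArea(FEB) = 12 ∩ FG · EC = -160/3]
2. F_y = -6  [2·signedArea(FEB) = 12 ∩ FG · EC = -160/3]
   → F = (-24, -6)
3. D_x = 64/3  [GF ∥ DA ∩ FA ∥ GD]
4. D_y = 58/3  [GF ∥ DA ∩ FA ∥ GD]
   → D = (64/3, 58/3)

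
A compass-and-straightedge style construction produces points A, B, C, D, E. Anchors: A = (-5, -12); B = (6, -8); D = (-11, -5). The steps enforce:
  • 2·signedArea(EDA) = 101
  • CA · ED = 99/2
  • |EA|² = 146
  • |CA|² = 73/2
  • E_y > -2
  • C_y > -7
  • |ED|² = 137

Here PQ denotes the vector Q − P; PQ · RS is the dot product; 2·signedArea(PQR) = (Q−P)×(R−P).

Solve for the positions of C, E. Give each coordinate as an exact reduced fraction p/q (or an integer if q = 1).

C = (-5/2, -13/2)
E = (0, -1)

1. E_x = 0  [line 7·x + 6·y + 6 = 0 ∩ |EA|² = 146]
2. E_y = -1  [line 7·x + 6·y + 6 = 0 ∩ |EA|² = 146]
   → E = (0, -1)
3. C_x = -5/2  [line 11·x + 4·y + 107/2 = 0 ∩ |CA|² = 73/2]
4. C_y = -13/2  [line 11·x + 4·y + 107/2 = 0 ∩ |CA|² = 73/2]
   → C = (-5/2, -13/2)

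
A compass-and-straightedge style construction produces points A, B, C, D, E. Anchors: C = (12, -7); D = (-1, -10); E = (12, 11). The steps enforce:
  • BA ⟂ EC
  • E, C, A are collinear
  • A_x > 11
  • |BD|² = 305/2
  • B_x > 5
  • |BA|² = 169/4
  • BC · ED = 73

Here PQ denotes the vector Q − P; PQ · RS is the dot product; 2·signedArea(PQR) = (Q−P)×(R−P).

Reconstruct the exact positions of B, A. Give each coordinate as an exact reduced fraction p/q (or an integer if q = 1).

1. B_x = 11/2  [line 13·x + 21·y + -82 = 0 ∩ |BD|² = 305/2]
2. B_y = 1/2  [line 13·x + 21·y + -82 = 0 ∩ |BD|² = 305/2]
   → B = (11/2, 1/2)
3. A_x = 12  [E, C, A are collinear ∩ BA ⟂ EC]
4. A_y = 1/2  [E, C, A are collinear ∩ BA ⟂ EC]
   → A = (12, 1/2)

A = (12, 1/2)
B = (11/2, 1/2)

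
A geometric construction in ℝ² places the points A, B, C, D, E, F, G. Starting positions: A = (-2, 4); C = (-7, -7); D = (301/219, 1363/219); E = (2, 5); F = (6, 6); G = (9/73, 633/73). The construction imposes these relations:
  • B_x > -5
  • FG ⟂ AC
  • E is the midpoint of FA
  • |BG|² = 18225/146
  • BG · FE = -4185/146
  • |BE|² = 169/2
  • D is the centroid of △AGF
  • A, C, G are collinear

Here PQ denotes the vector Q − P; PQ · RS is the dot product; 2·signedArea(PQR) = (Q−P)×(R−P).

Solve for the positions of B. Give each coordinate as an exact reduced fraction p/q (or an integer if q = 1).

B = (-9/2, -3/2)

1. B_x = -9/2  [line 4·x + 1·y + 39/2 = 0 ∩ |BG|² = 18225/146]
2. B_y = -3/2  [line 4·x + 1·y + 39/2 = 0 ∩ |BG|² = 18225/146]
   → B = (-9/2, -3/2)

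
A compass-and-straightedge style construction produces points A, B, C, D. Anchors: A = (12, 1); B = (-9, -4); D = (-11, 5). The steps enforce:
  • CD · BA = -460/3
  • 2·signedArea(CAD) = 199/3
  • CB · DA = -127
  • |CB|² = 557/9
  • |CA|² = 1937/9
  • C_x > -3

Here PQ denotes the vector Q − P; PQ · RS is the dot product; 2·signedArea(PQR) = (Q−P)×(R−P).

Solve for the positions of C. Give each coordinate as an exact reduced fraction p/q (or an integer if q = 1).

C = (-8/3, 2/3)

1. C_x = -8/3  [CD · BA = -460/3 ∩ CB · DA = -127]
2. C_y = 2/3  [CD · BA = -460/3 ∩ CB · DA = -127]
   → C = (-8/3, 2/3)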